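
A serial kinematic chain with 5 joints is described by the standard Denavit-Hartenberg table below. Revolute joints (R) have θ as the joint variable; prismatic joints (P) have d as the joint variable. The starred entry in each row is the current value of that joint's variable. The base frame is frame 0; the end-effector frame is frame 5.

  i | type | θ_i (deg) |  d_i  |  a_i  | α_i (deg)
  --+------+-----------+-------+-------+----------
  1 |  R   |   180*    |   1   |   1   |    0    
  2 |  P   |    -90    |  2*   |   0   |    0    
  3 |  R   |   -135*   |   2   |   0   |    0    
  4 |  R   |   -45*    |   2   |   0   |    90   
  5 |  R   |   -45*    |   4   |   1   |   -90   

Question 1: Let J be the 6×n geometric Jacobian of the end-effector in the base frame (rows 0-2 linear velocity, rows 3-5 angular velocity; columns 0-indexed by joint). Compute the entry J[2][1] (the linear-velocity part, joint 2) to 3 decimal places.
1.000

prismatic axis z_1 = (0.0000,0.0000,1.0000)
J_v[:, 1] = z_1; J_ω[:, 1] = (0,0,0)
entry J[2][1] = 1.0000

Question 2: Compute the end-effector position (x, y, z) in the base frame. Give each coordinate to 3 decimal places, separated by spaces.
after link 1: o_1 = (-1.0000, 0.0000, 1.0000)
after link 2: o_2 = (-1.0000, 0.0000, 3.0000)
after link 3: o_3 = (-1.0000, 0.0000, 5.0000)
after link 4: o_4 = (-1.0000, 0.0000, 7.0000)
after link 5: o_5 = (-5.0000, -0.7071, 6.2929)

-5.000 -0.707 6.293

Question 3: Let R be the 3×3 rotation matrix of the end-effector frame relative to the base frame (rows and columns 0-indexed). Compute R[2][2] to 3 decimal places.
0.707

End-effector z-axis (col 2 of R) = (0.0000,-0.7071,0.7071)
R[2][2] = 0.7071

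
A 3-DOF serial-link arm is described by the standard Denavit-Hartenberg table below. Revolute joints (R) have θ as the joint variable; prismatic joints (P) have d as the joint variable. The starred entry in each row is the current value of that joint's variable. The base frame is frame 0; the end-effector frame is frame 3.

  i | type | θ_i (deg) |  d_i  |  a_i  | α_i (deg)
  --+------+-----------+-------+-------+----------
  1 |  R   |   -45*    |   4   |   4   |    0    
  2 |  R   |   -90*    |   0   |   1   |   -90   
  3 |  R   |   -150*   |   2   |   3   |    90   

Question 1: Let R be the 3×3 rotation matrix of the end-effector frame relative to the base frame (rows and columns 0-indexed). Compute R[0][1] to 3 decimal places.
0.707

End-effector y-axis (col 1 of R) = (0.7071,-0.7071,0.0000)
R[0][1] = 0.7071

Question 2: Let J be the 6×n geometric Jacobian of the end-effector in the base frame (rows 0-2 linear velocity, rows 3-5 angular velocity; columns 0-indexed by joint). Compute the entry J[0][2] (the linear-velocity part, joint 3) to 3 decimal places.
axis z_2 = (0.7071,-0.7071,0.0000); lever o_n−o_2 = (3.2513,0.4229,1.5000)
cross product → J_v[:, 2] = (-1.0607,-1.0607,2.5981)
J_ω[:, 2] = z_2
entry J[0][2] = -1.0607

-1.061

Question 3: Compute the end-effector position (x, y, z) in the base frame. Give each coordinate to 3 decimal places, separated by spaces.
after link 1: o_1 = (2.8284, -2.8284, 4.0000)
after link 2: o_2 = (2.1213, -3.5355, 4.0000)
after link 3: o_3 = (5.3727, -3.1126, 5.5000)

5.373 -3.113 5.500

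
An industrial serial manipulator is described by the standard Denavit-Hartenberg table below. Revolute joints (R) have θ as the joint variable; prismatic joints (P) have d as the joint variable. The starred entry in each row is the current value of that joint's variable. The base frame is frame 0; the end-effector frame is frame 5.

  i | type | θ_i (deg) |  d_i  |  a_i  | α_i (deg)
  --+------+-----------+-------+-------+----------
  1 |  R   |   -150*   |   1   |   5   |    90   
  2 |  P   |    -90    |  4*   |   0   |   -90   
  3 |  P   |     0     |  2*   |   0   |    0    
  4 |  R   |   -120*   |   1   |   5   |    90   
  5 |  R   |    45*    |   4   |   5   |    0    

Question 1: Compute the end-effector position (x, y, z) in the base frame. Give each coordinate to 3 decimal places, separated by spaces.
after link 1: o_1 = (-4.3301, -2.5000, 1.0000)
after link 2: o_2 = (-6.3301, 0.9641, 1.0000)
after link 3: o_3 = (-8.0622, -0.0359, 1.0000)
after link 4: o_4 = (-11.0933, 3.2141, 3.5000)
after link 5: o_5 = (-14.6861, 2.3659, 8.7319)

-14.686 2.366 8.732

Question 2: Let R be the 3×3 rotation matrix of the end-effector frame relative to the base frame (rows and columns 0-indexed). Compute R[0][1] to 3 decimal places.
End-effector y-axis (col 1 of R) = (-0.3062,-0.8839,-0.3536)
R[0][1] = -0.3062

-0.306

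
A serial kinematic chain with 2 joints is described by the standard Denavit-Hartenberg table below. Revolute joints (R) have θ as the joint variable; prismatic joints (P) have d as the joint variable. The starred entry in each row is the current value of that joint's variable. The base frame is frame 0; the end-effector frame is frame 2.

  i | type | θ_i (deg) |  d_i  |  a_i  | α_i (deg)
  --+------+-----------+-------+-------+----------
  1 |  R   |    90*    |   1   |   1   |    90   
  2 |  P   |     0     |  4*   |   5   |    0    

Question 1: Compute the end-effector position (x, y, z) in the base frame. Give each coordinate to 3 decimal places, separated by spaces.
after link 1: o_1 = (0.0000, 1.0000, 1.0000)
after link 2: o_2 = (4.0000, 6.0000, 1.0000)

4.000 6.000 1.000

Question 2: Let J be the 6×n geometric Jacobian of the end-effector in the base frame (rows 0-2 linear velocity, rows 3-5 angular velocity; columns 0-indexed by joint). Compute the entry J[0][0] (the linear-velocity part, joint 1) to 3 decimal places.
axis z_0 = ẑ; lever o_n−o_0 = (4.0000,6.0000,1.0000)
cross product → J_v[:, 0] = (-6.0000,4.0000,0.0000)
J_ω[:, 0] = z_0
entry J[0][0] = -6.0000

-6.000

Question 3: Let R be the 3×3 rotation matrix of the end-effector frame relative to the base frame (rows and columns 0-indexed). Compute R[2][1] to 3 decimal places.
End-effector y-axis (col 1 of R) = (-0.0000,0.0000,1.0000)
R[2][1] = 1.0000

1.000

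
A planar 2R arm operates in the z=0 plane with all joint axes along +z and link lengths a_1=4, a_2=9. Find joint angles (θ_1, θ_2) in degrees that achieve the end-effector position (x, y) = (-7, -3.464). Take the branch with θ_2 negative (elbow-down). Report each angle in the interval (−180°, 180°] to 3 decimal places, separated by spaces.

-60.000 -120.001

cos θ_2 = (60.9993−4²−9²)/(2·4·9) = -0.5000; θ_2 = -120.0006° (elbow-down)
β = atan2(-3.4640,-7.0000) = -153.6712°; ψ = atan2(-7.7942,-0.5001) = -93.6712°
θ_1 = β − ψ = -60.0000°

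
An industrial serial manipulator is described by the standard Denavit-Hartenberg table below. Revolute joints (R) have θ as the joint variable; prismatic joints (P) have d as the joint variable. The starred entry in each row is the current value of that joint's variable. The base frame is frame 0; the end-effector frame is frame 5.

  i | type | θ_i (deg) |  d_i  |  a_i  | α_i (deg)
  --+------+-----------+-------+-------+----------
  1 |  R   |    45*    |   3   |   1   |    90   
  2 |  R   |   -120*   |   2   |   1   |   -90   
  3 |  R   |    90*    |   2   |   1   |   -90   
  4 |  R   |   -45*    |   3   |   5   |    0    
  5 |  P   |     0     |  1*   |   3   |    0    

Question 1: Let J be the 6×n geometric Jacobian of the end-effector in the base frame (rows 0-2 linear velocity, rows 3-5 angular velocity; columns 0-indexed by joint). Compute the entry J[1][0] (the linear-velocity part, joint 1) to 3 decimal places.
axis z_0 = ẑ; lever o_n−o_0 = (3.1637,9.7495,1.7696)
cross product → J_v[:, 0] = (-9.7495,3.1637,0.0000)
J_ω[:, 0] = z_0
entry J[1][0] = 3.1637

3.164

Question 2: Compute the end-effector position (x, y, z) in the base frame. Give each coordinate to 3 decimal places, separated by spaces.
after link 1: o_1 = (0.7071, 0.7071, 3.0000)
after link 2: o_2 = (1.7678, -1.0607, 2.1340)
after link 3: o_3 = (2.2854, 0.8712, 1.1340)
after link 4: o_4 = (3.0111, 6.5969, 1.9643)
after link 5: o_5 = (3.1637, 9.7495, 1.7696)

3.164 9.750 1.770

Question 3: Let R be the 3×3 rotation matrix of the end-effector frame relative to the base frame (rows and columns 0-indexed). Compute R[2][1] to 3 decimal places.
0.354

End-effector y-axis (col 1 of R) = (-0.9330,0.0670,0.3536)
R[2][1] = 0.3536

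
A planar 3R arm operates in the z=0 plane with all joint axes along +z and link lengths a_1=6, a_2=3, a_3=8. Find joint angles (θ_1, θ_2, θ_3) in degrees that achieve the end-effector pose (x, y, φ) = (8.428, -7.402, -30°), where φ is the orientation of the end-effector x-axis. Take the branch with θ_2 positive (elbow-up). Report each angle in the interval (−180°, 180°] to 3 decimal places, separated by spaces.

-90.003 150.000 -89.997

wrist centre = target − a_3·(cos φ, sin φ) = (1.4998, -3.4020)
cos θ_2 = (13.8230−6²−3²)/(2·6·3) = -0.8660; θ_2 = 150.0003° (elbow-up)
β = atan2(-3.4020,1.4998) = -66.2094°; ψ = atan2(1.5000,3.4019) = 23.7938°
θ_1 = β − ψ = -90.0032°
θ_3 = φ − θ_1 − θ_2 = -89.9971° (wrapped to (-180°,180°])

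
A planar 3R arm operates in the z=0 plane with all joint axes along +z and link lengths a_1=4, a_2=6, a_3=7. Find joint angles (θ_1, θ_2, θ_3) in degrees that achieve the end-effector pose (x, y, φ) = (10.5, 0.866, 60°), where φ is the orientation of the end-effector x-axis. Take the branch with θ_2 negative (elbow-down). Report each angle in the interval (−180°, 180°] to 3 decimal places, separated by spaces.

wrist centre = target − a_3·(cos φ, sin φ) = (7.0000, -5.1962)
cos θ_2 = (76.0003−4²−6²)/(2·4·6) = 0.5000; θ_2 = -59.9996° (elbow-down)
β = atan2(-5.1962,7.0000) = -36.5869°; ψ = atan2(-5.1961,7.0000) = -36.5865°
θ_1 = β − ψ = -0.0004°
θ_3 = φ − θ_1 − θ_2 = 120.0000° (wrapped to (-180°,180°])

-0.000 -60.000 120.000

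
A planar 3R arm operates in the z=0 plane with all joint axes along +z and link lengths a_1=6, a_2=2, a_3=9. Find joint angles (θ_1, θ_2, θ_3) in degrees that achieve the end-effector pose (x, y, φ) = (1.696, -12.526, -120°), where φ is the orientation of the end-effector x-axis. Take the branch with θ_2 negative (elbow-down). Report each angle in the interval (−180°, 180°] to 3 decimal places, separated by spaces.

wrist centre = target − a_3·(cos φ, sin φ) = (6.1960, -4.7318)
cos θ_2 = (60.7801−6²−2²)/(2·6·2) = 0.8658; θ_2 = -30.0216° (elbow-down)
β = atan2(-4.7318,6.1960) = -37.3683°; ψ = atan2(-1.0007,7.7317) = -7.3744°
θ_1 = β − ψ = -29.9939°
θ_3 = φ − θ_1 − θ_2 = -59.9844° (wrapped to (-180°,180°])

-29.994 -30.022 -59.984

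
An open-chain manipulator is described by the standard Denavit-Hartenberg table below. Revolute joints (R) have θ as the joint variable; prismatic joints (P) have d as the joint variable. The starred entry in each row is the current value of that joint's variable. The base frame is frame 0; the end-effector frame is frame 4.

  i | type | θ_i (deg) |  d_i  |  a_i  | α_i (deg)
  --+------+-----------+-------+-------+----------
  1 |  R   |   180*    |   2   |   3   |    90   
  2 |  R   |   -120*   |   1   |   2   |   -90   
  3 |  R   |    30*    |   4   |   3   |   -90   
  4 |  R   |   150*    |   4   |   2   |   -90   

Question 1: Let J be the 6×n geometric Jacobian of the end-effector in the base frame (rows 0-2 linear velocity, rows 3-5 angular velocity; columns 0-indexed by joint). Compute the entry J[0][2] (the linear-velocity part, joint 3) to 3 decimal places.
axis z_2 = (-0.8660,0.0000,-0.5000); lever o_n−o_2 = (-3.0490,-4.0981,-0.7189)
cross product → J_v[:, 2] = (-2.0490,0.9019,3.5490)
J_ω[:, 2] = z_2
entry J[0][2] = -2.0490

-2.049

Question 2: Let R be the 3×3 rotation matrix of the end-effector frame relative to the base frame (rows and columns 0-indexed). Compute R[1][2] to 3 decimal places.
0.250

End-effector z-axis (col 2 of R) = (-0.9665,0.2500,-0.0580)
R[1][2] = 0.2500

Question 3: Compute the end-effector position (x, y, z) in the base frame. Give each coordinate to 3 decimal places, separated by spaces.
-5.049 -3.098 -0.451

after link 1: o_1 = (-3.0000, 0.0000, 2.0000)
after link 2: o_2 = (-2.0000, 1.0000, 0.2679)
after link 3: o_3 = (-4.1651, -0.5000, -3.9821)
after link 4: o_4 = (-5.0490, -3.0981, -0.4510)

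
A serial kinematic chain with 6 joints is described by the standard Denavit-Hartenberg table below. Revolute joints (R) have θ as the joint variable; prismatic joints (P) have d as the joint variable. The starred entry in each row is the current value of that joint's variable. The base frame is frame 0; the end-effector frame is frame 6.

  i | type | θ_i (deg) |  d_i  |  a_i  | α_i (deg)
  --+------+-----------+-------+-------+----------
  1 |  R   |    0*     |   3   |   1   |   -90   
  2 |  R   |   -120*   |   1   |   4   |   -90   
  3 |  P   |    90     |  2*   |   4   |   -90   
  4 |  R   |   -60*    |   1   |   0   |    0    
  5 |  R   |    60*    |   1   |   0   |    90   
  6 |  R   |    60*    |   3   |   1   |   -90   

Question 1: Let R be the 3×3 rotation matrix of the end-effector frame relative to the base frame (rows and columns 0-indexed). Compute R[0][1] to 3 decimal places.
End-effector y-axis (col 1 of R) = (-0.8660,0.0000,-0.5000)
R[0][1] = -0.8660

-0.866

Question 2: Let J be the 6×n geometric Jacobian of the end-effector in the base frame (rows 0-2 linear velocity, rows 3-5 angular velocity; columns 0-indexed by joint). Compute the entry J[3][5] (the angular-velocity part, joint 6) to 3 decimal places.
axis z_5 = (0.8660,-0.0000,0.5000); lever o_n−o_5 = (3.0311,-0.5000,0.7500)
cross product → J_v[:, 5] = (0.2500,0.8660,-0.4330)
J_ω[:, 5] = z_5
entry J[3][5] = 0.8660

0.866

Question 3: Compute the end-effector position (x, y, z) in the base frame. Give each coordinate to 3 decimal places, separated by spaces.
4.763 -3.500 6.482

after link 1: o_1 = (1.0000, 0.0000, 3.0000)
after link 2: o_2 = (-1.0000, 1.0000, 6.4641)
after link 3: o_3 = (0.7321, -3.0000, 7.4641)
after link 4: o_4 = (1.2321, -3.0000, 6.5981)
after link 5: o_5 = (1.7321, -3.0000, 5.7321)
after link 6: o_6 = (4.7631, -3.5000, 6.4821)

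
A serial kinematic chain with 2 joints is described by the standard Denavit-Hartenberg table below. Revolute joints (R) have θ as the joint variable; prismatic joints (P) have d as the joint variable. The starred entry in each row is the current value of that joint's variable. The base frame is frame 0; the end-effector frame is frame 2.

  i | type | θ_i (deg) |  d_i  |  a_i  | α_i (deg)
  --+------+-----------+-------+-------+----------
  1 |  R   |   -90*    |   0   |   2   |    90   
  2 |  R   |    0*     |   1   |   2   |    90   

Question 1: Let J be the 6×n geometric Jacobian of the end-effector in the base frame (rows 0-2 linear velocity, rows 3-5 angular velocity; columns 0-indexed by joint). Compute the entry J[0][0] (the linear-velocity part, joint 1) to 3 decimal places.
axis z_0 = ẑ; lever o_n−o_0 = (-1.0000,-4.0000,0.0000)
cross product → J_v[:, 0] = (4.0000,-1.0000,0.0000)
J_ω[:, 0] = z_0
entry J[0][0] = 4.0000

4.000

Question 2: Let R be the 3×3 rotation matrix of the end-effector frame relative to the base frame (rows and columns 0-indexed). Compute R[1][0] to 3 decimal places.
End-effector x-axis (col 0 of R) = (0.0000,-1.0000,0.0000)
R[1][0] = -1.0000

-1.000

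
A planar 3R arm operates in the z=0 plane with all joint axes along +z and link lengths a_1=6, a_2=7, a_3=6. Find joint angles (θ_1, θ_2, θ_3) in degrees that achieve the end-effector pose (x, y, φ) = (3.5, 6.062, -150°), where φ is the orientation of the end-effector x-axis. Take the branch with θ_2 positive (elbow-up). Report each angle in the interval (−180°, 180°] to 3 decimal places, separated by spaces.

wrist centre = target − a_3·(cos φ, sin φ) = (8.6962, 9.0620)
cos θ_2 = (157.7429−6²−7²)/(2·6·7) = 0.8660; θ_2 = 30.0044° (elbow-up)
β = atan2(9.0620,8.6962) = 46.1802°; ψ = atan2(3.5005,12.0619) = 16.1832°
θ_1 = β − ψ = 29.9971°
θ_3 = φ − θ_1 − θ_2 = 149.9985° (wrapped to (-180°,180°])

29.997 30.004 149.999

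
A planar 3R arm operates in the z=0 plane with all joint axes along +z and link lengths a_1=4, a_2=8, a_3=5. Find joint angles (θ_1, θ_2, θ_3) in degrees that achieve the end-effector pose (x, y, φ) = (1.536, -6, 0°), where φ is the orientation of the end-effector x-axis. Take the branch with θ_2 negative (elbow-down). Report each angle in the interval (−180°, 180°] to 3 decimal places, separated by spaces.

-29.999 -120.001 149.999

wrist centre = target − a_3·(cos φ, sin φ) = (-3.4640, -6.0000)
cos θ_2 = (47.9993−4²−8²)/(2·4·8) = -0.5000; θ_2 = -120.0007° (elbow-down)
β = atan2(-6.0000,-3.4640) = -119.9993°; ψ = atan2(-6.9282,-0.0001) = -90.0007°
θ_1 = β − ψ = -29.9985°
θ_3 = φ − θ_1 − θ_2 = 149.9993° (wrapped to (-180°,180°])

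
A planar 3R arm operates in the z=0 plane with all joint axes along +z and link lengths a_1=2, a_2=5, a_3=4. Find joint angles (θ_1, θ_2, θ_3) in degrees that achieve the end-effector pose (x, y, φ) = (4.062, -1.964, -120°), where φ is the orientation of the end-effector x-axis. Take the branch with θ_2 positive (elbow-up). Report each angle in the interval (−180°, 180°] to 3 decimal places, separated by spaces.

-30.003 60.006 -150.003

wrist centre = target − a_3·(cos φ, sin φ) = (6.0620, 1.5001)
cos θ_2 = (38.9981−2²−5²)/(2·2·5) = 0.4999; θ_2 = 60.0061° (elbow-up)
β = atan2(1.5001,6.0620) = 13.8992°; ψ = atan2(4.3304,4.4995) = 43.9026°
θ_1 = β − ψ = -30.0034°
θ_3 = φ − θ_1 − θ_2 = -150.0027° (wrapped to (-180°,180°])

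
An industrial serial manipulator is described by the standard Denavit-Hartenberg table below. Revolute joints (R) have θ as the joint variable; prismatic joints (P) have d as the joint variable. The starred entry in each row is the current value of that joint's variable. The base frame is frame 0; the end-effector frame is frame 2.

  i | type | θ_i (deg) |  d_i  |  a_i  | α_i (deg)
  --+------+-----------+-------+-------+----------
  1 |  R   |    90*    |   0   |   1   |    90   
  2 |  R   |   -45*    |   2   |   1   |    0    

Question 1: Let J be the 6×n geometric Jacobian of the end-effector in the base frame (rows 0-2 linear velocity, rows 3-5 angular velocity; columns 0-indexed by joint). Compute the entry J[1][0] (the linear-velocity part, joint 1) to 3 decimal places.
2.000

axis z_0 = ẑ; lever o_n−o_0 = (2.0000,1.7071,-0.7071)
cross product → J_v[:, 0] = (-1.7071,2.0000,0.0000)
J_ω[:, 0] = z_0
entry J[1][0] = 2.0000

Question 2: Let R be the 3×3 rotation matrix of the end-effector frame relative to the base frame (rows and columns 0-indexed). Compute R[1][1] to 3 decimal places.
End-effector y-axis (col 1 of R) = (-0.0000,0.7071,0.7071)
R[1][1] = 0.7071

0.707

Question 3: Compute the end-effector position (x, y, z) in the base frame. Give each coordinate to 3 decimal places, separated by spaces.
2.000 1.707 -0.707

after link 1: o_1 = (0.0000, 1.0000, 0.0000)
after link 2: o_2 = (2.0000, 1.7071, -0.7071)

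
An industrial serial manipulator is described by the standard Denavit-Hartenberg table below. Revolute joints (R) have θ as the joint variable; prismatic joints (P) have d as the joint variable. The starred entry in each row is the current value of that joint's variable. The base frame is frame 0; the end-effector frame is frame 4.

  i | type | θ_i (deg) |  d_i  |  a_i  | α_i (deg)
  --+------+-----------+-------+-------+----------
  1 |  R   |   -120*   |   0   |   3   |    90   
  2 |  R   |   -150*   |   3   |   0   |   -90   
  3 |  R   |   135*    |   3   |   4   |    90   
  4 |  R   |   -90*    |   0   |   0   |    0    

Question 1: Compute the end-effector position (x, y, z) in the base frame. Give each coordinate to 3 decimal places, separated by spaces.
after link 1: o_1 = (-1.5000, -2.5981, 0.0000)
after link 2: o_2 = (-4.0981, -1.0981, 0.0000)
after link 3: o_3 = (-3.6233, -5.9326, -1.1839)
after link 4: o_4 = (-3.6233, -5.9326, -1.1839)

-3.623 -5.933 -1.184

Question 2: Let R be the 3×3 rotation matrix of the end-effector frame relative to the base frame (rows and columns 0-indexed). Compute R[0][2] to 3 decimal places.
End-effector z-axis (col 2 of R) = (0.9186,0.1768,-0.3536)
R[0][2] = 0.9186

0.919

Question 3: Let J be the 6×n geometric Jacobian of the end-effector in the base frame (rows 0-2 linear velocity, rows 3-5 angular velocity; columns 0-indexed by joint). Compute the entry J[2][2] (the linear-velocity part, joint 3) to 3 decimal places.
1.414

axis z_2 = (-0.2500,-0.4330,-0.8660); lever o_n−o_2 = (0.4747,-4.8346,-1.1839)
cross product → J_v[:, 2] = (-3.6742,-0.7071,1.4142)
J_ω[:, 2] = z_2
entry J[2][2] = 1.4142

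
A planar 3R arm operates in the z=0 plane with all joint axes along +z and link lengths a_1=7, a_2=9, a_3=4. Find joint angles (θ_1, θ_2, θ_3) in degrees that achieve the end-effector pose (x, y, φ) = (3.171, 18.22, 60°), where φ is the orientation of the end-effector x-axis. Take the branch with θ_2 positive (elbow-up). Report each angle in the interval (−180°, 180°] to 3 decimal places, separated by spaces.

wrist centre = target − a_3·(cos φ, sin φ) = (1.1710, 14.7559)
cos θ_2 = (219.1078−7²−9²)/(2·7·9) = 0.7072; θ_2 = 44.9921° (elbow-up)
β = atan2(14.7559,1.1710) = 85.4626°; ψ = atan2(6.3631,13.3648) = 25.4594°
θ_1 = β − ψ = 60.0032°
θ_3 = φ − θ_1 − θ_2 = -44.9953° (wrapped to (-180°,180°])

60.003 44.992 -44.995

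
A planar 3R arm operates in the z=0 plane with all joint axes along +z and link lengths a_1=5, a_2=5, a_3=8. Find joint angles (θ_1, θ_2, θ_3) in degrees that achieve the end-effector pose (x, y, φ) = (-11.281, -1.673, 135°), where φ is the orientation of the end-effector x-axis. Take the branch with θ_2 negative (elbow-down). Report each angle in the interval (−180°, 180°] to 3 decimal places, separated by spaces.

wrist centre = target − a_3·(cos φ, sin φ) = (-5.6241, -7.3299)
cos θ_2 = (85.3578−5²−5²)/(2·5·5) = 0.7072; θ_2 = -44.9960° (elbow-down)
β = atan2(-7.3299,-5.6241) = -127.4988°; ψ = atan2(-3.5353,8.5358) = -22.4980°
θ_1 = β − ψ = -105.0008°
θ_3 = φ − θ_1 − θ_2 = -75.0032° (wrapped to (-180°,180°])

-105.001 -44.996 -75.003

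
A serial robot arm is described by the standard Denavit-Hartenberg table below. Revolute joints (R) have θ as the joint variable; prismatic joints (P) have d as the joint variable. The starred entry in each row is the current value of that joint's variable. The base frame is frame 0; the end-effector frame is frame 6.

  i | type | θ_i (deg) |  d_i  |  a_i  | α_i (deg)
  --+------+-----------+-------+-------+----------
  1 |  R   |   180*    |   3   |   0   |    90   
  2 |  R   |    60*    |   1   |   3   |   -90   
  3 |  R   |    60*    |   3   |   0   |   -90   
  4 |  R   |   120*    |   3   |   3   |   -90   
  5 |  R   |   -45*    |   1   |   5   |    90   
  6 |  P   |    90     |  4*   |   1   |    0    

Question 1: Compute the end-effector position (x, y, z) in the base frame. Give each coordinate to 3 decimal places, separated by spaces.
after link 1: o_1 = (0.0000, 0.0000, 3.0000)
after link 2: o_2 = (-1.5000, 1.0000, 5.5981)
after link 3: o_3 = (1.0981, 1.0000, 7.0981)
after link 4: o_4 = (0.5221, 0.7990, 2.8995)
after link 5: o_5 = (0.4929, 1.3122, -2.1735)
after link 6: o_6 = (4.1349, -0.5768, -2.5827)

4.135 -0.577 -2.583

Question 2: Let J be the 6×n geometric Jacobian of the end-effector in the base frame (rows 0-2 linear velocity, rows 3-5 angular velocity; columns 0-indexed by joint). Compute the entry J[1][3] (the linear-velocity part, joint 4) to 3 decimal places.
1.914

axis z_3 = (0.4330,-0.5000,-0.7500); lever o_n−o_3 = (3.0368,-1.5768,-9.6808)
cross product → J_v[:, 3] = (3.6578,1.9143,0.8356)
J_ω[:, 3] = z_3
entry J[1][3] = 1.9143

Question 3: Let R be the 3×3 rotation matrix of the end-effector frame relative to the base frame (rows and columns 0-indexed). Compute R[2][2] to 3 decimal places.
-0.071

End-effector z-axis (col 2 of R) = (0.7481,-0.6597,-0.0711)
R[2][2] = -0.0711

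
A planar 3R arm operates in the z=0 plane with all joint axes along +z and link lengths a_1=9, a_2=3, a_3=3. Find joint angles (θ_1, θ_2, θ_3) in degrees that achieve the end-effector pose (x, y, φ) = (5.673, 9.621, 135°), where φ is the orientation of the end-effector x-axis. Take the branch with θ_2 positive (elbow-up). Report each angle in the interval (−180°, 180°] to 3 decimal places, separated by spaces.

wrist centre = target − a_3·(cos φ, sin φ) = (7.7943, 7.4997)
cos θ_2 = (116.9966−9²−3²)/(2·9·3) = 0.4999; θ_2 = 60.0041° (elbow-up)
β = atan2(7.4997,7.7943) = 43.8963°; ψ = atan2(2.5982,10.4998) = 13.8987°
θ_1 = β − ψ = 29.9976°
θ_3 = φ − θ_1 − θ_2 = 44.9982° (wrapped to (-180°,180°])

29.998 60.004 44.998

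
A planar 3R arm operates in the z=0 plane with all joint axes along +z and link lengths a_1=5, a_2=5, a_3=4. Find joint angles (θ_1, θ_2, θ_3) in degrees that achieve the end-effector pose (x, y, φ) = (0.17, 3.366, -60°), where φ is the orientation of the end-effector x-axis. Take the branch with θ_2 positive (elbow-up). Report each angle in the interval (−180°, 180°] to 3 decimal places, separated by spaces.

59.999 90.001 150.000

wrist centre = target − a_3·(cos φ, sin φ) = (-1.8300, 6.8301)
cos θ_2 = (49.9992−5²−5²)/(2·5·5) = -0.0000; θ_2 = 90.0009° (elbow-up)
β = atan2(6.8301,-1.8300) = 104.9991°; ψ = atan2(5.0000,4.9999) = 45.0005°
θ_1 = β − ψ = 59.9986°
θ_3 = φ − θ_1 − θ_2 = 150.0005° (wrapped to (-180°,180°])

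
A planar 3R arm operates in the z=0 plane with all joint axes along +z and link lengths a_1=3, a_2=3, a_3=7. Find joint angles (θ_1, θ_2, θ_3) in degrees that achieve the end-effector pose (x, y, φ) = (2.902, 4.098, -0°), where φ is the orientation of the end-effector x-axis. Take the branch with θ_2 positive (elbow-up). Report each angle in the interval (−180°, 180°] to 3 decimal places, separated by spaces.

119.996 30.008 -150.004

wrist centre = target − a_3·(cos φ, sin φ) = (-4.0980, 4.0980)
cos θ_2 = (33.5872−3²−3²)/(2·3·3) = 0.8660; θ_2 = 30.0080° (elbow-up)
β = atan2(4.0980,-4.0980) = 135.0000°; ψ = atan2(1.5004,5.5979) = 15.0040°
θ_1 = β − ψ = 119.9960°
θ_3 = φ − θ_1 − θ_2 = -150.0040° (wrapped to (-180°,180°])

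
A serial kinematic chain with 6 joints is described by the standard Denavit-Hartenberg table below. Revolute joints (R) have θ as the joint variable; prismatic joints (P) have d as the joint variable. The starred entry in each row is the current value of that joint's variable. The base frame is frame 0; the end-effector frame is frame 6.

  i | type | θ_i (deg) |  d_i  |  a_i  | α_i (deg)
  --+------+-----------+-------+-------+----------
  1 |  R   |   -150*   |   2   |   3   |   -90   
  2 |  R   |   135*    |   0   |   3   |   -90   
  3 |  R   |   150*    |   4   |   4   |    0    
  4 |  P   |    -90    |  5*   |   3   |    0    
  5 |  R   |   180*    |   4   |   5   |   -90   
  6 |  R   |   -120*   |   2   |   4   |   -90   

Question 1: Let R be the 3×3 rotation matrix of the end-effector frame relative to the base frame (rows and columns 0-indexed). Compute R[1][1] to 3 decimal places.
End-effector y-axis (col 1 of R) = (-0.7803,0.1268,0.6124)
R[1][1] = 0.1268

0.127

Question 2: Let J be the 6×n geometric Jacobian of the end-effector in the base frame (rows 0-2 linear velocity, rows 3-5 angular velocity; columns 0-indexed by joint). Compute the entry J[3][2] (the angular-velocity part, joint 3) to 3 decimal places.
0.612

axis z_2 = (0.6124,0.3536,0.7071); lever o_n−o_2 = (8.5215,6.0746,12.8666)
cross product → J_v[:, 2] = (0.2537,-1.8536,0.7071)
J_ω[:, 2] = z_2
entry J[3][2] = 0.6124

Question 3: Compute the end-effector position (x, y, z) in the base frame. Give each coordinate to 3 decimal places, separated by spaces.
after link 1: o_1 = (-2.5981, -1.5000, 2.0000)
after link 2: o_2 = (-0.7610, -0.4393, -0.1213)
after link 3: o_3 = (-1.4328, 1.4822, 5.1566)
after link 4: o_4 = (1.2486, 6.0303, 7.6315)
after link 5: o_5 = (4.3322, 2.8106, 12.2277)
after link 6: o_6 = (7.7605, 5.6353, 12.7453)

7.761 5.635 12.745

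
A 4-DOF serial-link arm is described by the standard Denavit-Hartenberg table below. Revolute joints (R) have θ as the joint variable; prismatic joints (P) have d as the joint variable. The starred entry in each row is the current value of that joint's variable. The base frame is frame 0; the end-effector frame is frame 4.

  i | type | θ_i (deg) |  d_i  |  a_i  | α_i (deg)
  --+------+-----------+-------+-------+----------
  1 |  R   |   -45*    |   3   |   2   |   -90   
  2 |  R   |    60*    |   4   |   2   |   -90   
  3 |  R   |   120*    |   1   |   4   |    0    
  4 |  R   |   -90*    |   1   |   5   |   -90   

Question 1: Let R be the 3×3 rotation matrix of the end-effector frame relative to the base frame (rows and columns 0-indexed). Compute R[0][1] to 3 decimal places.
0.612

End-effector y-axis (col 1 of R) = (0.6124,-0.6124,0.5000)
R[0][1] = 0.6124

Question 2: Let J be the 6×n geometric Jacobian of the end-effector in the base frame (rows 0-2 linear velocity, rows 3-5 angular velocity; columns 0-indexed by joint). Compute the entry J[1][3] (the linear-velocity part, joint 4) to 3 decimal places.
-2.178

axis z_3 = (-0.6124,0.6124,-0.5000); lever o_n−o_3 = (-0.8492,-2.6863,-4.2500)
cross product → J_v[:, 3] = (-3.9457,-2.1780,2.1651)
J_ω[:, 3] = z_3
entry J[1][3] = -2.1780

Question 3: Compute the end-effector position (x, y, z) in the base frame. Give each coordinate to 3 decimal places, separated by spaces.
0.332 -3.109 -1.750

after link 1: o_1 = (1.4142, -1.4142, 3.0000)
after link 2: o_2 = (4.9497, 0.7071, 1.2679)
after link 3: o_3 = (1.1808, -0.4229, 2.5000)
after link 4: o_4 = (0.3316, -3.1092, -1.7500)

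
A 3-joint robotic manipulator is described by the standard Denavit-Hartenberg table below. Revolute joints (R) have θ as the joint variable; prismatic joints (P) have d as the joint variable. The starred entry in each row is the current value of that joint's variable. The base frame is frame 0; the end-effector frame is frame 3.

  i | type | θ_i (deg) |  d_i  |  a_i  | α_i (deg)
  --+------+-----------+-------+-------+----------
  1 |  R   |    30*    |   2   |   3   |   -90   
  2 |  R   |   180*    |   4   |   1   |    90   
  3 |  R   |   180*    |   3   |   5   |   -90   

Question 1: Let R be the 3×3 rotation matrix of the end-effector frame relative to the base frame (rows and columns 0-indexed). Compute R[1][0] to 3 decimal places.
0.500

End-effector x-axis (col 0 of R) = (0.8660,0.5000,0.0000)
R[1][0] = 0.5000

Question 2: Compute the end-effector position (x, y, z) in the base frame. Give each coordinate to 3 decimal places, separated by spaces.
4.062 6.964 -1.000

after link 1: o_1 = (2.5981, 1.5000, 2.0000)
after link 2: o_2 = (-0.2679, 4.4641, 2.0000)
after link 3: o_3 = (4.0622, 6.9641, -1.0000)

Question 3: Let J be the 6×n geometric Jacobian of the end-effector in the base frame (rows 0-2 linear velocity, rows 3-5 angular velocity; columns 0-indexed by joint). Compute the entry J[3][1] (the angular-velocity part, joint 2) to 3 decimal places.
-0.500

axis z_1 = (-0.5000,0.8660,0.0000); lever o_n−o_1 = (1.4641,5.4641,-3.0000)
cross product → J_v[:, 1] = (-2.5981,-1.5000,-4.0000)
J_ω[:, 1] = z_1
entry J[3][1] = -0.5000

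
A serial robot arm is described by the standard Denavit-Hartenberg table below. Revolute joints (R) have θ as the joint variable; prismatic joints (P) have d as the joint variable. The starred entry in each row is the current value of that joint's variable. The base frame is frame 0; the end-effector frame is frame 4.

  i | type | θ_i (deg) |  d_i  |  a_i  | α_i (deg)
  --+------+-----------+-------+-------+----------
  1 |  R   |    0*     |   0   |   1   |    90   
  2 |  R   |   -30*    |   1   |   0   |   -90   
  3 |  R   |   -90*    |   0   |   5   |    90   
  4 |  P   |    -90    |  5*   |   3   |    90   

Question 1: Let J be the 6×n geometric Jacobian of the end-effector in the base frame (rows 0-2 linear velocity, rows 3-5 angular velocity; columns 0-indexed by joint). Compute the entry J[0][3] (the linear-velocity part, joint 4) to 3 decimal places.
-0.866

prismatic axis z_3 = (-0.8660,-0.0000,0.5000)
J_v[:, 3] = z_3; J_ω[:, 3] = (0,0,0)
entry J[0][3] = -0.8660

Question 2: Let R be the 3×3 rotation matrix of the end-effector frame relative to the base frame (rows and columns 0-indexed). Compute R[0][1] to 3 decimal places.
End-effector y-axis (col 1 of R) = (-0.8660,-0.0000,0.5000)
R[0][1] = -0.8660

-0.866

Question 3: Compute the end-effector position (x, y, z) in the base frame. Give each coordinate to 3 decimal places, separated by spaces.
-4.830 -6.000 -0.098

after link 1: o_1 = (1.0000, 0.0000, 0.0000)
after link 2: o_2 = (1.0000, -1.0000, 0.0000)
after link 3: o_3 = (1.0000, -6.0000, -0.0000)
after link 4: o_4 = (-4.8301, -6.0000, -0.0981)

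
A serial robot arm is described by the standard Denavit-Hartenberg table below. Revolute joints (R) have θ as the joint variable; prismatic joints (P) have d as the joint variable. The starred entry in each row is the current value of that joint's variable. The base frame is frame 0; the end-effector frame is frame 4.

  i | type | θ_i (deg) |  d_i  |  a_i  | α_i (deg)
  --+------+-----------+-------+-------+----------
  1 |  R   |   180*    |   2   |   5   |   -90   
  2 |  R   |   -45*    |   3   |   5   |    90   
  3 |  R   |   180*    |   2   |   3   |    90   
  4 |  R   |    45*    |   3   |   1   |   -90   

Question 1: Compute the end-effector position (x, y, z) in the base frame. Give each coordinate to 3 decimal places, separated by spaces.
-4.000 -6.000 4.828

after link 1: o_1 = (-5.0000, 0.0000, 2.0000)
after link 2: o_2 = (-8.5355, -3.0000, 5.5355)
after link 3: o_3 = (-5.0000, -3.0000, 4.8284)
after link 4: o_4 = (-4.0000, -6.0000, 4.8284)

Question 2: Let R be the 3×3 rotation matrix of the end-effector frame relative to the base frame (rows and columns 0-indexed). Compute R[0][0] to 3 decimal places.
1.000

End-effector x-axis (col 0 of R) = (1.0000,-0.0000,0.0000)
R[0][0] = 1.0000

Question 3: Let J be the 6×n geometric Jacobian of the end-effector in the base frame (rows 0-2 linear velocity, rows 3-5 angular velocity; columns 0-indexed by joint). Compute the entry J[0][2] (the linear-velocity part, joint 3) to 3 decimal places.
2.121

axis z_2 = (0.7071,-0.0000,0.7071); lever o_n−o_2 = (4.5355,-3.0000,-0.7071)
cross product → J_v[:, 2] = (2.1213,3.7071,-2.1213)
J_ω[:, 2] = z_2
entry J[0][2] = 2.1213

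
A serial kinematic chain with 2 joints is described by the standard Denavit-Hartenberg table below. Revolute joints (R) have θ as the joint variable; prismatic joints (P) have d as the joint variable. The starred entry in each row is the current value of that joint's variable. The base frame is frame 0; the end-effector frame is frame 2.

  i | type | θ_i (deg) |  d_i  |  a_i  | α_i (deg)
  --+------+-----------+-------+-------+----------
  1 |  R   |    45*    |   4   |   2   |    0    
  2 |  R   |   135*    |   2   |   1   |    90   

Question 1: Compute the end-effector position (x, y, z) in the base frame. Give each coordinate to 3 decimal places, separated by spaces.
after link 1: o_1 = (1.4142, 1.4142, 4.0000)
after link 2: o_2 = (0.4142, 1.4142, 6.0000)

0.414 1.414 6.000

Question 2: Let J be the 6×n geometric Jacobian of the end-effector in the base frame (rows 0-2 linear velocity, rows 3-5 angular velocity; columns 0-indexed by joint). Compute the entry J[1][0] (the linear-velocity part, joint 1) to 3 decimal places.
0.414

axis z_0 = ẑ; lever o_n−o_0 = (0.4142,1.4142,6.0000)
cross product → J_v[:, 0] = (-1.4142,0.4142,0.0000)
J_ω[:, 0] = z_0
entry J[1][0] = 0.4142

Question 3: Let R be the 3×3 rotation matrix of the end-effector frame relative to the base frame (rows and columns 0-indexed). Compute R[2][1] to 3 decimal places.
1.000

End-effector y-axis (col 1 of R) = (-0.0000,-0.0000,1.0000)
R[2][1] = 1.0000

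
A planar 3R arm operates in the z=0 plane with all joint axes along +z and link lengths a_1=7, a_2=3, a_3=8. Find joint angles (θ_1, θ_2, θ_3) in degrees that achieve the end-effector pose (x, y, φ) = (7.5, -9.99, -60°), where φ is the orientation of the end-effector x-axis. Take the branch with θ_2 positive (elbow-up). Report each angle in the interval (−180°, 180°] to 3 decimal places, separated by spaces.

-59.994 150.006 -150.013

wrist centre = target − a_3·(cos φ, sin φ) = (3.5000, -3.0618)
cos θ_2 = (21.6246−7²−3²)/(2·7·3) = -0.8661; θ_2 = 150.0064° (elbow-up)
β = atan2(-3.0618,3.5000) = -41.1794°; ψ = atan2(1.4997,4.4018) = 18.8144°
θ_1 = β − ψ = -59.9938°
θ_3 = φ − θ_1 − θ_2 = -150.0126° (wrapped to (-180°,180°])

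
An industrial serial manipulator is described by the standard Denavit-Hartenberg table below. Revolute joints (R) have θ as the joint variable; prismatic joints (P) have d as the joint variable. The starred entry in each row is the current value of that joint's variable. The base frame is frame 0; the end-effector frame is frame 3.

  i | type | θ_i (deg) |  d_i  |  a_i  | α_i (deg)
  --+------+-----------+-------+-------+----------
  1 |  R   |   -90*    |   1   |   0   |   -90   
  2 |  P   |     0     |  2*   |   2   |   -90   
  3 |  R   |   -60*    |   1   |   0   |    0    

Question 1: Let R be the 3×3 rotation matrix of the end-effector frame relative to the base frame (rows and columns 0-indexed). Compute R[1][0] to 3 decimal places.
End-effector x-axis (col 0 of R) = (0.8660,-0.5000,0.0000)
R[1][0] = -0.5000

-0.500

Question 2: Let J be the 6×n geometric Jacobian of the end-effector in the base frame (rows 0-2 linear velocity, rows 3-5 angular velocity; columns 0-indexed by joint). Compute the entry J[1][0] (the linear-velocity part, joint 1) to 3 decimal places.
2.000

axis z_0 = ẑ; lever o_n−o_0 = (2.0000,-2.0000,0.0000)
cross product → J_v[:, 0] = (2.0000,2.0000,-0.0000)
J_ω[:, 0] = z_0
entry J[1][0] = 2.0000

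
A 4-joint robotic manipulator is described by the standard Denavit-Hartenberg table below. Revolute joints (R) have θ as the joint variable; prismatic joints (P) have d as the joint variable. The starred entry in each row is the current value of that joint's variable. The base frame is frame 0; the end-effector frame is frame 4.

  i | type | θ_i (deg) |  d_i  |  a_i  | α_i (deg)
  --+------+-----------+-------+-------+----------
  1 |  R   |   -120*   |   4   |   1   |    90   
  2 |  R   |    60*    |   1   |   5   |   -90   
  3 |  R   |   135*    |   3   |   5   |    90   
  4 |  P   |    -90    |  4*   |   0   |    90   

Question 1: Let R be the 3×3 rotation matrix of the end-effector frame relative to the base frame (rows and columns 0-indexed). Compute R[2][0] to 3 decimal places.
-0.500

End-effector x-axis (col 0 of R) = (-0.4330,-0.7500,-0.5000)
R[2][0] = -0.5000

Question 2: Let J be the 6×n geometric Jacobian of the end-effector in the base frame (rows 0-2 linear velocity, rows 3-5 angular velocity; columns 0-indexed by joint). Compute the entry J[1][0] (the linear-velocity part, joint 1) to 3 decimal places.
axis z_0 = ẑ; lever o_n−o_0 = (4.3711,-3.1569,9.2178)
cross product → J_v[:, 0] = (3.1569,4.3711,-0.0000)
J_ω[:, 0] = z_0
entry J[1][0] = 4.3711

4.371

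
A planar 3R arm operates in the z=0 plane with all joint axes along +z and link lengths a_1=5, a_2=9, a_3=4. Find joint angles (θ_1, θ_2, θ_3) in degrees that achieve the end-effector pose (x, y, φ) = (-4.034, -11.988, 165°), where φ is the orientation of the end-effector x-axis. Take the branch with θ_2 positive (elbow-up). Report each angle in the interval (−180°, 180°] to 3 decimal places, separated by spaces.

wrist centre = target − a_3·(cos φ, sin φ) = (-0.1703, -13.0233)
cos θ_2 = (169.6347−5²−9²)/(2·5·9) = 0.7071; θ_2 = 45.0044° (elbow-up)
β = atan2(-13.0233,-0.1703) = -90.7492°; ψ = atan2(6.3644,11.3635) = 29.2523°
θ_1 = β − ψ = -120.0015°
θ_3 = φ − θ_1 − θ_2 = -120.0029° (wrapped to (-180°,180°])

-120.001 45.004 -120.003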